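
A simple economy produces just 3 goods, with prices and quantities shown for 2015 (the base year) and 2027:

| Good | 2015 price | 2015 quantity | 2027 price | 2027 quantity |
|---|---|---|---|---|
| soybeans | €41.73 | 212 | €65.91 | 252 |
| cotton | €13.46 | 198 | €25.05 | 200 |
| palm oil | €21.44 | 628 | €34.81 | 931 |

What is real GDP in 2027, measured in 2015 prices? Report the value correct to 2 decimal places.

€33168.60

Real GDP 2027 = Σ (p_2015 × q_2027) = 41.73·252 + 13.46·200 + 21.44·931 = 33168.60.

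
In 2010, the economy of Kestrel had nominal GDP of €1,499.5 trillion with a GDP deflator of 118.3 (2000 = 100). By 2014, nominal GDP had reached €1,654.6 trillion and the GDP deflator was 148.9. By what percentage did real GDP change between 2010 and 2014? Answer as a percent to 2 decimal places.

Deflate each year: 2010 → 1499.5/1.183 = 1267.54; 2014 → 1654.6/1.489 = 1111.22.
So real GDP changed by 1111.22/1267.54 − 1 = -0.1233, i.e. -12.33%.

-12.33%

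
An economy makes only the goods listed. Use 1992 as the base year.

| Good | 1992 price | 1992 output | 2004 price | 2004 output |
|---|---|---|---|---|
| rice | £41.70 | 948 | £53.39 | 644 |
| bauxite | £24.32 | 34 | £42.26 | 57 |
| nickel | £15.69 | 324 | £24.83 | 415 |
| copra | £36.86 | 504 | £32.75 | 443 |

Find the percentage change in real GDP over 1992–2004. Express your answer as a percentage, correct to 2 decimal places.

-20.21%

Real GDP 1992 = Nominal GDP 1992 = 41.70·948 + 24.32·34 + 15.69·324 + 36.86·504 = 64019.48.
Real GDP 2004 (at 1992 prices) = 41.70·644 + 24.32·57 + 15.69·415 + 36.86·443 = 51081.37.
Real growth = 51081.37/64019.48 − 1 = -0.2021.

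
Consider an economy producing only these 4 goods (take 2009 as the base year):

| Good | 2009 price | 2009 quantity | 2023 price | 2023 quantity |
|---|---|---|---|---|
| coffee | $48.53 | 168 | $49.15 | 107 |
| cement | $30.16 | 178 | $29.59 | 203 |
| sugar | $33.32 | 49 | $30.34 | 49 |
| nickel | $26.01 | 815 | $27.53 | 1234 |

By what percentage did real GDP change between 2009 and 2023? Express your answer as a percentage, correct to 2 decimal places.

23.91%

Real GDP 2009 = Nominal GDP 2009 = 48.53·168 + 30.16·178 + 33.32·49 + 26.01·815 = 36352.35.
Real GDP 2023 (at 2009 prices) = 48.53·107 + 30.16·203 + 33.32·49 + 26.01·1234 = 45044.21.
Real growth = 45044.21/36352.35 − 1 = 0.2391.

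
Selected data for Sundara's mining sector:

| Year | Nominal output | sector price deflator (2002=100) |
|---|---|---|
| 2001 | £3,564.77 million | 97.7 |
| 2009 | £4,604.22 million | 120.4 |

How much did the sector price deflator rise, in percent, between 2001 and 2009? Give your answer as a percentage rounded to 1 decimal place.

23.2%

Price-level change = 120.4 / 97.7 − 1 = 0.2323.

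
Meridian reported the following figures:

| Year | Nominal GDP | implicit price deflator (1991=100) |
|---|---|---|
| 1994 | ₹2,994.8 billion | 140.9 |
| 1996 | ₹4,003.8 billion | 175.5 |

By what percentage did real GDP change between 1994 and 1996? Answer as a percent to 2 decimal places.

7.33%

Real GDP 1994 = 2994.8 / 1.409 = 2125.48.
Real GDP 1996 = 4003.8 / 1.755 = 2281.37.
Real growth = 2281.37 / 2125.48 − 1 = 0.0733.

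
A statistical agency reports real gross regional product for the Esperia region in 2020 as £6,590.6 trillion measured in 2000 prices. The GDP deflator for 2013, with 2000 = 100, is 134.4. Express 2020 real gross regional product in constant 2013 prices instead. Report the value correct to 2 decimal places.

Real gross regional product in 2013 prices = Real gross regional product in 2000 prices × (P_2013/P_2000) = 6590.6 × 1.344 = 8857.77.

£8,857.77 trillion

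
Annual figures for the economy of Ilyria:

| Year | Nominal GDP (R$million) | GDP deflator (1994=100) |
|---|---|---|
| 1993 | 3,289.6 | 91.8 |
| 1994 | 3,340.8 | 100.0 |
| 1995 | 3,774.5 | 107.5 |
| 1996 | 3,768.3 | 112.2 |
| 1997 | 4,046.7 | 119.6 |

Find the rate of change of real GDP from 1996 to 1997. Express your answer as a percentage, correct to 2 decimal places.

0.74%

Real GDP 1996 = 3768.3/1.122 = 3358.56.
Real GDP 1997 = 4046.7/1.196 = 3383.53.
Change = 3383.53/3358.56 − 1 = 0.0074.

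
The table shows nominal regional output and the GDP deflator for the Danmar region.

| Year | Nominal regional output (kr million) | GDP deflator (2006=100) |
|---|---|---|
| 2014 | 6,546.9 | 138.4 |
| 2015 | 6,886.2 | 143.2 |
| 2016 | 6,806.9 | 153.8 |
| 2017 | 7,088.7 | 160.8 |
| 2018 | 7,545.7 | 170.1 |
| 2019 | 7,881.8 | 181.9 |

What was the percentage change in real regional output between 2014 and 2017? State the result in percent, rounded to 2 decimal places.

-6.81%

Real regional output 2014 = 6546.9/1.384 = 4730.42.
Real regional output 2017 = 7088.7/1.608 = 4408.40.
Change = 4408.40/4730.42 − 1 = -0.0681.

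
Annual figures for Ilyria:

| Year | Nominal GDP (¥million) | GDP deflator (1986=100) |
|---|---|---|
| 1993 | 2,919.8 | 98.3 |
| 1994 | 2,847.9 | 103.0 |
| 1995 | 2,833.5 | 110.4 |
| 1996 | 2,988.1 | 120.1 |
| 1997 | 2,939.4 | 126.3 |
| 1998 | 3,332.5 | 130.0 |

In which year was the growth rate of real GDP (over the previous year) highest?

1998

1994: real = 2847.9/1.030 = 2764.95; growth vs 1993 (2970.30) = -6.91%.
1995: real = 2833.5/1.104 = 2566.58; growth vs 1994 (2764.95) = -7.17%.
1996: real = 2988.1/1.201 = 2488.01; growth vs 1995 (2566.58) = -3.06%.
1997: real = 2939.4/1.263 = 2327.32; growth vs 1996 (2488.01) = -6.46%.
1998: real = 3332.5/1.300 = 2563.46; growth vs 1997 (2327.32) = 10.15%.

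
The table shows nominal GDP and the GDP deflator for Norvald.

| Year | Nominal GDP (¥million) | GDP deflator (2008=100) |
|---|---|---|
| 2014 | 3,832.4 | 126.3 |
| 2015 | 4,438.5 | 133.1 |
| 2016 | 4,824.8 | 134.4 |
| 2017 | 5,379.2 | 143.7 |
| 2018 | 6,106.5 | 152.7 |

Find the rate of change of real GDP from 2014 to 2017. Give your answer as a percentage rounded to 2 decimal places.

Real GDP 2014 = 3832.4/1.263 = 3034.36.
Real GDP 2017 = 5379.2/1.437 = 3743.35.
Change = 3743.35/3034.36 − 1 = 0.2337.

23.37%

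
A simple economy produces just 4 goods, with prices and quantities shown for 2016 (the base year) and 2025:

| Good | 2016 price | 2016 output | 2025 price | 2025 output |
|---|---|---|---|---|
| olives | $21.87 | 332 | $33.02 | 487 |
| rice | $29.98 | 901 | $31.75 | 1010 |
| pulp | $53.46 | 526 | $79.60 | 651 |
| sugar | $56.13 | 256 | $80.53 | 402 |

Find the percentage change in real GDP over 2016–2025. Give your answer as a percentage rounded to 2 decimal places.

Real GDP 2016 = Nominal GDP 2016 = 21.87·332 + 29.98·901 + 53.46·526 + 56.13·256 = 76762.06.
Real GDP 2025 (at 2016 prices) = 21.87·487 + 29.98·1010 + 53.46·651 + 56.13·402 = 98297.21.
Real growth = 98297.21/76762.06 − 1 = 0.2805.

28.05%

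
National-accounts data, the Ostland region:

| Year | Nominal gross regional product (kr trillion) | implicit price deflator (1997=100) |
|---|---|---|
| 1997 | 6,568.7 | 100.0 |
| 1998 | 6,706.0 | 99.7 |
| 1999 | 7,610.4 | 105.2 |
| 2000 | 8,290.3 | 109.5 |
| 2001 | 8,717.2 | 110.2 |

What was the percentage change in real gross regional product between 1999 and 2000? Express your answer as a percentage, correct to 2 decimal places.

4.66%

Real gross regional product 1999 = 7610.4/1.052 = 7234.22.
Real gross regional product 2000 = 8290.3/1.095 = 7571.05.
Change = 7571.05/7234.22 − 1 = 0.0466.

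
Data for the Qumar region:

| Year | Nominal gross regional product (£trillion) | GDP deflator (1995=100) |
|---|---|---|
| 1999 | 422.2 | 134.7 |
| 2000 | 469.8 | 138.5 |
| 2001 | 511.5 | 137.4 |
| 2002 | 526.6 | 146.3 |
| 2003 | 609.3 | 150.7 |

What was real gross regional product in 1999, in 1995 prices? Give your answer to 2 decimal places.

Real gross regional product 1999 = 422.2 / 1.347 = 313.44.

£313.44 trillion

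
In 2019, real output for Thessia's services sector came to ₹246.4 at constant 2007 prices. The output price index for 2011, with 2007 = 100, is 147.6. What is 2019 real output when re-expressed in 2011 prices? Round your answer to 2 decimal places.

Real output in 2011 prices = Real output in 2007 prices × (P_2011/P_2007) = 246.4 × 1.476 = 363.69.

₹363.69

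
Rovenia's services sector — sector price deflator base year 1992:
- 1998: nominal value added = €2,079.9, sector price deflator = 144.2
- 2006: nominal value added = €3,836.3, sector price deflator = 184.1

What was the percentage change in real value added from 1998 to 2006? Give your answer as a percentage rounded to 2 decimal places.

44.47%

Deflate each year: 1998 → 2079.9/1.442 = 1442.37; 2006 → 3836.3/1.841 = 2083.81.
So real value added changed by 2083.81/1442.37 − 1 = 0.4447, i.e. 44.47%.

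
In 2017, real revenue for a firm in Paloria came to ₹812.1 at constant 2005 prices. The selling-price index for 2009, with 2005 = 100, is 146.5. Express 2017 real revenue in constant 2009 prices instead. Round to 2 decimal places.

₹1,189.73

Real revenue in 2009 prices = Real revenue in 2005 prices × (P_2009/P_2005) = 812.1 × 1.465 = 1189.73.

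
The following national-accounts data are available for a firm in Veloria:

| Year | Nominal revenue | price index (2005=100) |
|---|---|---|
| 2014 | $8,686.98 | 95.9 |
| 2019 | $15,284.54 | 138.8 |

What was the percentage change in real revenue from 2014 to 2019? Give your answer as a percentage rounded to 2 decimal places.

Deflate each year: 2014 → 8686.98/0.959 = 9058.37; 2019 → 15284.54/1.388 = 11011.92.
So real revenue changed by 11011.92/9058.37 − 1 = 0.2157, i.e. 21.57%.

21.57%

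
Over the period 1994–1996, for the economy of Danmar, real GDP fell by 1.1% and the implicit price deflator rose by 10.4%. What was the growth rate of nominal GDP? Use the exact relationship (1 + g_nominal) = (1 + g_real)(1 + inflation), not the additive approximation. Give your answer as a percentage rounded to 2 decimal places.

9.19%

(1 + g_nom) = (1 + g_real)(1 + π) = 0.9890 × 1.1040 = 1.09186.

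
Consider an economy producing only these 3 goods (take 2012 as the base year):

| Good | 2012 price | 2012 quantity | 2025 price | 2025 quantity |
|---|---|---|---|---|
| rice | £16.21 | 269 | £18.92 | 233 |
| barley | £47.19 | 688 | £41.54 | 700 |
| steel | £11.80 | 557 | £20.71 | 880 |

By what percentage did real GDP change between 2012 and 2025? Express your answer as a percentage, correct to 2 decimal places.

Real GDP 2012 = Nominal GDP 2012 = 16.21·269 + 47.19·688 + 11.80·557 = 43399.81.
Real GDP 2025 (at 2012 prices) = 16.21·233 + 47.19·700 + 11.80·880 = 47193.93.
Real growth = 47193.93/43399.81 − 1 = 0.0874.

8.74%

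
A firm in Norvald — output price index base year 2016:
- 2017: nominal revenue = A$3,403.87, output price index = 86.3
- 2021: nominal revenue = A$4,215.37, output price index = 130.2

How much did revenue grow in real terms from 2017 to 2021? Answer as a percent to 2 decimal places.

-17.92%

Real revenue 2017 = 3403.87 / 0.863 = 3944.23.
Real revenue 2021 = 4215.37 / 1.302 = 3237.61.
Real growth = 3237.61 / 3944.23 − 1 = -0.1792.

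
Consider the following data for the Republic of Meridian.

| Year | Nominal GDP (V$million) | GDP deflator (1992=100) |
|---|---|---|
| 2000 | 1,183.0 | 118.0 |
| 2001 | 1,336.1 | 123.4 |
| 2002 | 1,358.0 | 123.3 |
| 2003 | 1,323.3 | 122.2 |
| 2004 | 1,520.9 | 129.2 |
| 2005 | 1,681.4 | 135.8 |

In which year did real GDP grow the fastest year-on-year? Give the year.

2001: real = 1336.1/1.234 = 1082.74; growth vs 2000 (1002.54) = 8.00%.
2002: real = 1358.0/1.233 = 1101.38; growth vs 2001 (1082.74) = 1.72%.
2003: real = 1323.3/1.222 = 1082.90; growth vs 2002 (1101.38) = -1.68%.
2004: real = 1520.9/1.292 = 1177.17; growth vs 2003 (1082.90) = 8.71%.
2005: real = 1681.4/1.358 = 1238.14; growth vs 2004 (1177.17) = 5.18%.

2004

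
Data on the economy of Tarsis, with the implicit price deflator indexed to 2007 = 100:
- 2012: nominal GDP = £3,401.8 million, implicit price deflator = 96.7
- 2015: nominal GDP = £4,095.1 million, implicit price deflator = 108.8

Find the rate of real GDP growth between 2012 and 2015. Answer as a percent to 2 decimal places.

6.99%

Deflate each year: 2012 → 3401.8/0.967 = 3517.89; 2015 → 4095.1/1.088 = 3763.88.
So real GDP changed by 3763.88/3517.89 − 1 = 0.0699, i.e. 6.99%.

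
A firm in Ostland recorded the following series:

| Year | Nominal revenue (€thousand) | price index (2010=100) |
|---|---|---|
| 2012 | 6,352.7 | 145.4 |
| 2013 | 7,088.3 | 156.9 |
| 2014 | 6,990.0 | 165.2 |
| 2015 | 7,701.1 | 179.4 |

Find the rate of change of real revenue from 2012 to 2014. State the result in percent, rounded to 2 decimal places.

-3.16%

Real revenue 2012 = 6352.7/1.454 = 4369.12.
Real revenue 2014 = 6990.0/1.652 = 4231.23.
Change = 4231.23/4369.12 − 1 = -0.0316.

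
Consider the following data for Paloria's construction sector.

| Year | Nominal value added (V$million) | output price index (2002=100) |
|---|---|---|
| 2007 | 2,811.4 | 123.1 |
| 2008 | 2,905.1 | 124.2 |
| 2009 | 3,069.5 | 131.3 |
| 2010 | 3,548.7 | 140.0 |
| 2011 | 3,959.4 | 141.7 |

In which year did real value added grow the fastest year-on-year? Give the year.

2011

2008: real = 2905.1/1.242 = 2339.05; growth vs 2007 (2283.83) = 2.42%.
2009: real = 3069.5/1.313 = 2337.78; growth vs 2008 (2339.05) = -0.05%.
2010: real = 3548.7/1.400 = 2534.79; growth vs 2009 (2337.78) = 8.43%.
2011: real = 3959.4/1.417 = 2794.21; growth vs 2010 (2534.79) = 10.23%.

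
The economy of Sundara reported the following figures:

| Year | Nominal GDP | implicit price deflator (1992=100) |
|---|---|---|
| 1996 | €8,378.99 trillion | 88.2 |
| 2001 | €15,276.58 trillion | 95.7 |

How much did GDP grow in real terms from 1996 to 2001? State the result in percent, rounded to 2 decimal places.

Deflate each year: 1996 → 8378.99/0.882 = 9499.99; 2001 → 15276.58/0.957 = 15962.99.
So real GDP changed by 15962.99/9499.99 − 1 = 0.6803, i.e. 68.03%.

68.03%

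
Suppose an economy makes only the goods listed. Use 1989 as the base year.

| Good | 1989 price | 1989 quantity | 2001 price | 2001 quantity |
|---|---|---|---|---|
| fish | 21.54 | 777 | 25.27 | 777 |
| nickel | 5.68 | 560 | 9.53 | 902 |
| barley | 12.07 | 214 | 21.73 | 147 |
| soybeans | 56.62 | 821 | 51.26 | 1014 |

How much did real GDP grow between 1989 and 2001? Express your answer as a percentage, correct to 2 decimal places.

17.48%

Real GDP 1989 = Nominal GDP 1989 = 21.54·777 + 5.68·560 + 12.07·214 + 56.62·821 = 68985.38.
Real GDP 2001 (at 1989 prices) = 21.54·777 + 5.68·902 + 12.07·147 + 56.62·1014 = 81046.91.
Real growth = 81046.91/68985.38 − 1 = 0.1748.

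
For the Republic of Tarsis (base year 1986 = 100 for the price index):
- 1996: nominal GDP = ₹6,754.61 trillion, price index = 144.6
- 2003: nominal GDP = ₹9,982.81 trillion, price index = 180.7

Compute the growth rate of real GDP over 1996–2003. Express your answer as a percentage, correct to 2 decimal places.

18.27%

Real GDP 1996 = 6754.61 / 1.446 = 4671.24.
Real GDP 2003 = 9982.81 / 1.807 = 5524.52.
Real growth = 5524.52 / 4671.24 − 1 = 0.1827.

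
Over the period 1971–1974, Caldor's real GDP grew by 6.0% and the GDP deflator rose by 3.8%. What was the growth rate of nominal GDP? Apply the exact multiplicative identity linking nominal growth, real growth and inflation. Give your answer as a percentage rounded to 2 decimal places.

10.03%

(1 + g_nom) = (1 + g_real)(1 + π) = 1.0600 × 1.0380 = 1.10028.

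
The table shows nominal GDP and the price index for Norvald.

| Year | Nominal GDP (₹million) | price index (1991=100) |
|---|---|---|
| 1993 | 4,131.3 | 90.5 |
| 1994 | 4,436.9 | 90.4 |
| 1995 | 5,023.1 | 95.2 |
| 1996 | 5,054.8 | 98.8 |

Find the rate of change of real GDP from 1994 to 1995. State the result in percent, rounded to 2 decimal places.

Real GDP 1994 = 4436.9/0.904 = 4908.08.
Real GDP 1995 = 5023.1/0.952 = 5276.37.
Change = 5276.37/4908.08 − 1 = 0.0750.

7.50%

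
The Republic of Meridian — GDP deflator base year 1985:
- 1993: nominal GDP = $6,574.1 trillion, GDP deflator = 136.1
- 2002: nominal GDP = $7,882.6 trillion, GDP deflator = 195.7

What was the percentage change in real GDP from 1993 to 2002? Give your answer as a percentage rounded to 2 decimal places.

Deflate each year: 1993 → 6574.1/1.361 = 4830.35; 2002 → 7882.6/1.957 = 4027.90.
So real GDP changed by 4027.90/4830.35 − 1 = -0.1661, i.e. -16.61%.

-16.61%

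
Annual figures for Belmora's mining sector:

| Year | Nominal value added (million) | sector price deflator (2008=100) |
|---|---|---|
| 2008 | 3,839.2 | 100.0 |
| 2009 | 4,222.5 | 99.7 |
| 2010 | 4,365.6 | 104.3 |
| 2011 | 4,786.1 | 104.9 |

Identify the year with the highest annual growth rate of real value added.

2009

2009: real = 4222.5/0.997 = 4235.21; growth vs 2008 (3839.20) = 10.31%.
2010: real = 4365.6/1.043 = 4185.62; growth vs 2009 (4235.21) = -1.17%.
2011: real = 4786.1/1.049 = 4562.54; growth vs 2010 (4185.62) = 9.01%.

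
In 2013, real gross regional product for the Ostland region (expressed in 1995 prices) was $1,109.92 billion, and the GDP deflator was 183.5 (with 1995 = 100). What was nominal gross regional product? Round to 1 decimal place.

Nominal gross regional product = Real × (GDP deflator/100) = 1109.92 × 1.835 = 2036.70.

$2,036.7 billion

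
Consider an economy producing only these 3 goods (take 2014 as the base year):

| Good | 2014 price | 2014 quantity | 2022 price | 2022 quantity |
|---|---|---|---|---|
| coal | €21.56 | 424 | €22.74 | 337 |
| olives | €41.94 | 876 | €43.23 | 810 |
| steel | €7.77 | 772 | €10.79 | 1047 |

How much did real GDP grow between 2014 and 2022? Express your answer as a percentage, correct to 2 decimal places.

-4.83%

Real GDP 2014 = Nominal GDP 2014 = 21.56·424 + 41.94·876 + 7.77·772 = 51879.32.
Real GDP 2022 (at 2014 prices) = 21.56·337 + 41.94·810 + 7.77·1047 = 49372.31.
Real growth = 49372.31/51879.32 − 1 = -0.0483.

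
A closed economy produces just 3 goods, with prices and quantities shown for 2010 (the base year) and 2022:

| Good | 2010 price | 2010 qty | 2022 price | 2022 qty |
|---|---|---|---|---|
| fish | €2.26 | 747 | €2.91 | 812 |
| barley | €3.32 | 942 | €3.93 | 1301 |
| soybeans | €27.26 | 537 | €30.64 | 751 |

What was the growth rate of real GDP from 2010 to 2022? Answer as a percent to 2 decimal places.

36.87%

Real GDP 2010 = Nominal GDP 2010 = 2.26·747 + 3.32·942 + 27.26·537 = 19454.28.
Real GDP 2022 (at 2010 prices) = 2.26·812 + 3.32·1301 + 27.26·751 = 26626.70.
Real growth = 26626.70/19454.28 − 1 = 0.3687.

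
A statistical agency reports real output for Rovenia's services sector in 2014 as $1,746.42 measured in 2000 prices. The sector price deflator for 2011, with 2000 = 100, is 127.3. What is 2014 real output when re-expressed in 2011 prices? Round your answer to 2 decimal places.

$2,223.19

Real output in 2011 prices = Real output in 2000 prices × (P_2011/P_2000) = 1746.42 × 1.273 = 2223.19.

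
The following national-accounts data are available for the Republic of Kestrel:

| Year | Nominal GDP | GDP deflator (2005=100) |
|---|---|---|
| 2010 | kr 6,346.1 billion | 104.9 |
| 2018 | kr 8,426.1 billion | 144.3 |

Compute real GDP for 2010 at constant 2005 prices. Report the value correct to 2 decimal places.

kr 6,049.67 billion

Real GDP = Nominal / (GDP deflator/100) = 6346.1 / 1.049 = 6049.67.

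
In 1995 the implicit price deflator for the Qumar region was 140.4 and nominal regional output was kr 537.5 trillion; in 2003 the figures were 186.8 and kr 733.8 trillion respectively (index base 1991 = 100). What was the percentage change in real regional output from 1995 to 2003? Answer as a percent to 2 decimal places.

Real regional output 1995 = 537.5 / 1.404 = 382.83.
Real regional output 2003 = 733.8 / 1.868 = 392.83.
Real growth = 392.83 / 382.83 − 1 = 0.0261.

2.61%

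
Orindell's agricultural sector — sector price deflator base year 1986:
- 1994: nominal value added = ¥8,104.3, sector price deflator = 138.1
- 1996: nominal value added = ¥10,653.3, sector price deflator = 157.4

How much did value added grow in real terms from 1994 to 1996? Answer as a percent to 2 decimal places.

15.33%

Deflate each year: 1994 → 8104.3/1.381 = 5868.43; 1996 → 10653.3/1.574 = 6768.30.
So real value added changed by 6768.30/5868.43 − 1 = 0.1533, i.e. 15.33%.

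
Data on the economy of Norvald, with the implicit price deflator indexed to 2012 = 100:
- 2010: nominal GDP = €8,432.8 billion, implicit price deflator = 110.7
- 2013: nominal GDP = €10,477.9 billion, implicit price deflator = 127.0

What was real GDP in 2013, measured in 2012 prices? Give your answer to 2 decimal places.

Real GDP = Nominal / (implicit price deflator/100) = 10477.9 / 1.270 = 8250.31.

€8,250.31 billion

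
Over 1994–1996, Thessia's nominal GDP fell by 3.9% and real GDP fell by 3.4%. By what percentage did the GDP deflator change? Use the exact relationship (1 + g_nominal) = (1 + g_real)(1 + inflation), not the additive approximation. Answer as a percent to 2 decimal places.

(1 + g_nom) = (1 + g_real)(1 + π), so π = 0.9610 / 0.9660 − 1 = -0.00518.

-0.52%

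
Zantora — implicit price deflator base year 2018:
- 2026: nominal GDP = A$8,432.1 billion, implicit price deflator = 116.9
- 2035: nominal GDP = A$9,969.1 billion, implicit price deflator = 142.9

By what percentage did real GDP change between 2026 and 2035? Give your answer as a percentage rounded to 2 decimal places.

Deflate each year: 2026 → 8432.1/1.169 = 7213.09; 2035 → 9969.1/1.429 = 6976.28.
So real GDP changed by 6976.28/7213.09 − 1 = -0.0328, i.e. -3.28%.

-3.28%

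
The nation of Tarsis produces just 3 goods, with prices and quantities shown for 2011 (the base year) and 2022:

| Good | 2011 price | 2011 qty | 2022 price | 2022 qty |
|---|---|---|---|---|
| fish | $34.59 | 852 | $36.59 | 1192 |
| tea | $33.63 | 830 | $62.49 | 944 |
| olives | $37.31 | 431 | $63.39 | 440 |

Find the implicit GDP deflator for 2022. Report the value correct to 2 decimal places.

145.98

Nominal GDP 2022 = 36.59·1192 + 62.49·944 + 63.39·440 = 130497.44.
Real GDP 2022 (at 2011 prices) = 34.59·1192 + 33.63·944 + 37.31·440 = 89394.40.
Deflator = Nominal/Real × 100 = 130497.44/89394.40 × 100 = 145.979.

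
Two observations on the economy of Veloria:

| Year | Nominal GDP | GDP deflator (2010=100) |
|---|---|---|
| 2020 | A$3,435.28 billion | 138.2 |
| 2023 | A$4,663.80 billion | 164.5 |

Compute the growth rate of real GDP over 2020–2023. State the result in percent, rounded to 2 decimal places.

Deflate each year: 2020 → 3435.28/1.382 = 2485.73; 2023 → 4663.80/1.645 = 2835.14.
So real GDP changed by 2835.14/2485.73 − 1 = 0.1406, i.e. 14.06%.

14.06%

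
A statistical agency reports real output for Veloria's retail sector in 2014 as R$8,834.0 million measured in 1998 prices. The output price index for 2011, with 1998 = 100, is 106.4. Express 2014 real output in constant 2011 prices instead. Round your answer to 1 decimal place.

Real output in 2011 prices = Real output in 1998 prices × (P_2011/P_1998) = 8834.0 × 1.064 = 9399.38.

R$9,399.4 million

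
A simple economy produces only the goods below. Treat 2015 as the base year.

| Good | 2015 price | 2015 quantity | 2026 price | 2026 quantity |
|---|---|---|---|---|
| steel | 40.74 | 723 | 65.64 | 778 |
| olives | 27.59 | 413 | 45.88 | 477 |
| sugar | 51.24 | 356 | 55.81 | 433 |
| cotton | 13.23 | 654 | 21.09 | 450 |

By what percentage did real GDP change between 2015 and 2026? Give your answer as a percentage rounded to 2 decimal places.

Real GDP 2015 = Nominal GDP 2015 = 40.74·723 + 27.59·413 + 51.24·356 + 13.23·654 = 67743.55.
Real GDP 2026 (at 2015 prices) = 40.74·778 + 27.59·477 + 51.24·433 + 13.23·450 = 72996.57.
Real growth = 72996.57/67743.55 − 1 = 0.0775.

7.75%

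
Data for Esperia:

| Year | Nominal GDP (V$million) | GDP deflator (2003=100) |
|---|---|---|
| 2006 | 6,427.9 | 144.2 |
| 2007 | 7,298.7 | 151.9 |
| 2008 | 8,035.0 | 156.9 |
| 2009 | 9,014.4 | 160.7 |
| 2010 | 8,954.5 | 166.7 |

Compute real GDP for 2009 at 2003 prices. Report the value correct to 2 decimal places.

V$5,609.46 million

Real GDP 2009 = 9014.4 / 1.607 = 5609.46.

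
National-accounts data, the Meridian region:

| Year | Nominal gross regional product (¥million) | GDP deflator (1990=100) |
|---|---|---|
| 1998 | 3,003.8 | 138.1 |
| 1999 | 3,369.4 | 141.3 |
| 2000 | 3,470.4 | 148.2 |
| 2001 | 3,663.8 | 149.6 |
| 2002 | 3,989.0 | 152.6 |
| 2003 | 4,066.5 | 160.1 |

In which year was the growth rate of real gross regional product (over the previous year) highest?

1999

1999: real = 3369.4/1.413 = 2384.57; growth vs 1998 (2175.09) = 9.63%.
2000: real = 3470.4/1.482 = 2341.70; growth vs 1999 (2384.57) = -1.80%.
2001: real = 3663.8/1.496 = 2449.06; growth vs 2000 (2341.70) = 4.58%.
2002: real = 3989.0/1.526 = 2614.02; growth vs 2001 (2449.06) = 6.74%.
2003: real = 4066.5/1.601 = 2539.98; growth vs 2002 (2614.02) = -2.83%.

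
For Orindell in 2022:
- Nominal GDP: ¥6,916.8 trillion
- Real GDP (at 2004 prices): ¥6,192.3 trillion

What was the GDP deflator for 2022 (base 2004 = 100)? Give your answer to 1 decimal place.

GDP deflator = (Nominal / Real) × 100 = 6916.8 / 6192.3 × 100 = 111.70.

111.7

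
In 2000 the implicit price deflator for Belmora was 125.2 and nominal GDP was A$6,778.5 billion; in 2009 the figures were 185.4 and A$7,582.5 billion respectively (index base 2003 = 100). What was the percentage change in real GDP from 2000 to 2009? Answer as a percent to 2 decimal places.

-24.46%

Deflate each year: 2000 → 6778.5/1.252 = 5414.14; 2009 → 7582.5/1.854 = 4089.81.
So real GDP changed by 4089.81/5414.14 − 1 = -0.2446, i.e. -24.46%.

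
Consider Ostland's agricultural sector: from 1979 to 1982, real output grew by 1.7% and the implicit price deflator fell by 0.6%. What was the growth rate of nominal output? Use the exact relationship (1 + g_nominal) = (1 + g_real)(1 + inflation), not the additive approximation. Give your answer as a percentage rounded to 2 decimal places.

1.09%

(1 + g_nom) = (1 + g_real)(1 + π) = 1.0170 × 0.9940 = 1.01090.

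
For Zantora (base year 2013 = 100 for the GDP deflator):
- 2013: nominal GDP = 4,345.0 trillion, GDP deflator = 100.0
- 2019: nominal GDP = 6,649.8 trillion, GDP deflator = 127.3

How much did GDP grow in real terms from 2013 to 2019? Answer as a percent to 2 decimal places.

Real GDP 2013 = 4345.0 / 1.000 = 4345.00.
Real GDP 2019 = 6649.8 / 1.273 = 5223.72.
Real growth = 5223.72 / 4345.00 − 1 = 0.2022.

20.22%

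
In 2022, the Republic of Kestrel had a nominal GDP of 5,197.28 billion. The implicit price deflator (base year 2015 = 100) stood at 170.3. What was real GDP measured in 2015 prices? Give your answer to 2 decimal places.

Real GDP = Nominal / (implicit price deflator/100) = 5197.28 / 1.703 = 3051.84.

3,051.84 billion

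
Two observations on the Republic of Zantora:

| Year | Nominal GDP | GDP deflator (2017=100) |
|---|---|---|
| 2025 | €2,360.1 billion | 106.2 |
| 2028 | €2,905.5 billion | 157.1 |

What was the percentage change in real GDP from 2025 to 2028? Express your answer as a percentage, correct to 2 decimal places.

-16.78%

Deflate each year: 2025 → 2360.1/1.062 = 2222.32; 2028 → 2905.5/1.571 = 1849.46.
So real GDP changed by 1849.46/2222.32 − 1 = -0.1678, i.e. -16.78%.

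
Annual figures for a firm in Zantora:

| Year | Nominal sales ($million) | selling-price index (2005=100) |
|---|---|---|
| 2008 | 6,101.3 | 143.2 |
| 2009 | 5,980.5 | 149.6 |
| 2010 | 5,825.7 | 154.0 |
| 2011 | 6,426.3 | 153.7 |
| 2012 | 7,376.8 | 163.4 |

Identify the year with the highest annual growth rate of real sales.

2009: real = 5980.5/1.496 = 3997.66; growth vs 2008 (4260.68) = -6.17%.
2010: real = 5825.7/1.540 = 3782.92; growth vs 2009 (3997.66) = -5.37%.
2011: real = 6426.3/1.537 = 4181.07; growth vs 2010 (3782.92) = 10.52%.
2012: real = 7376.8/1.634 = 4514.57; growth vs 2011 (4181.07) = 7.98%.

2011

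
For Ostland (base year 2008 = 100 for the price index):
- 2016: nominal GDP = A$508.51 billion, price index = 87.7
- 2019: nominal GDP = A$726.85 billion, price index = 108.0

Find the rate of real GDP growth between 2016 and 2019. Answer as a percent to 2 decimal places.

16.07%

Deflate each year: 2016 → 508.51/0.877 = 579.83; 2019 → 726.85/1.080 = 673.01.
So real GDP changed by 673.01/579.83 − 1 = 0.1607, i.e. 16.07%.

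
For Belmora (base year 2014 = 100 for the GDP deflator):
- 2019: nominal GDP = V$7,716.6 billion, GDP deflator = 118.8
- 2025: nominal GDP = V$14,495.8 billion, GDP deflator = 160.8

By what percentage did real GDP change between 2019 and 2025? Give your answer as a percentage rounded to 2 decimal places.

Real GDP 2019 = 7716.6 / 1.188 = 6495.45.
Real GDP 2025 = 14495.8 / 1.608 = 9014.80.
Real growth = 9014.80 / 6495.45 − 1 = 0.3879.

38.79%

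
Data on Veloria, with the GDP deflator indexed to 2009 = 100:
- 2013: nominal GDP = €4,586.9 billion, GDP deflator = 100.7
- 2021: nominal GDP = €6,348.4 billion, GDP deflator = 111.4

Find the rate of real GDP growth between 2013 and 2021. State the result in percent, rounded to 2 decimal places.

Deflate each year: 2013 → 4586.9/1.007 = 4555.01; 2021 → 6348.4/1.114 = 5698.74.
So real GDP changed by 5698.74/4555.01 − 1 = 0.2511, i.e. 25.11%.

25.11%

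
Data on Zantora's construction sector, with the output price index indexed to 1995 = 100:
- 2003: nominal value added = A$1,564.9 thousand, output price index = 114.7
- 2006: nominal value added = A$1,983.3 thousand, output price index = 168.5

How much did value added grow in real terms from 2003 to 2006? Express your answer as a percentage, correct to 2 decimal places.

-13.73%

Real value added 2003 = 1564.9 / 1.147 = 1364.34.
Real value added 2006 = 1983.3 / 1.685 = 1177.03.
Real growth = 1177.03 / 1364.34 − 1 = -0.1373.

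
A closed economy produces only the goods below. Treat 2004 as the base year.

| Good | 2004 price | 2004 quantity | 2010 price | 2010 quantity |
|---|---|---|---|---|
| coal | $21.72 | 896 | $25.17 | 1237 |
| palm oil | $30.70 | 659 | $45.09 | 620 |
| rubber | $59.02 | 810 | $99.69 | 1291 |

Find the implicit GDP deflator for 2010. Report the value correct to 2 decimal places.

153.81

Nominal GDP 2010 = 25.17·1237 + 45.09·620 + 99.69·1291 = 187790.88.
Real GDP 2010 (at 2004 prices) = 21.72·1237 + 30.70·620 + 59.02·1291 = 122096.46.
Deflator = Nominal/Real × 100 = 187790.88/122096.46 × 100 = 153.805.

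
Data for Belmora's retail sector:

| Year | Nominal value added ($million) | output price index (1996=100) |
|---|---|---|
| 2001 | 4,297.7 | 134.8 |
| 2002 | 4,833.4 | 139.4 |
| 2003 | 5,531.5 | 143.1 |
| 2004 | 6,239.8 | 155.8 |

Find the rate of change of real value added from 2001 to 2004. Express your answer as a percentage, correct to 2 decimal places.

Real value added 2001 = 4297.7/1.348 = 3188.20.
Real value added 2004 = 6239.8/1.558 = 4005.01.
Change = 4005.01/3188.20 − 1 = 0.2562.

25.62%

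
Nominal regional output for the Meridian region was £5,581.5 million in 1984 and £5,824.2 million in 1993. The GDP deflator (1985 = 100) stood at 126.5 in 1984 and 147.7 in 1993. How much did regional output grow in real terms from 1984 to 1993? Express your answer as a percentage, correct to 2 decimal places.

Deflate each year: 1984 → 5581.5/1.265 = 4412.25; 1993 → 5824.2/1.477 = 3943.26.
So real regional output changed by 3943.26/4412.25 − 1 = -0.1063, i.e. -10.63%.

-10.63%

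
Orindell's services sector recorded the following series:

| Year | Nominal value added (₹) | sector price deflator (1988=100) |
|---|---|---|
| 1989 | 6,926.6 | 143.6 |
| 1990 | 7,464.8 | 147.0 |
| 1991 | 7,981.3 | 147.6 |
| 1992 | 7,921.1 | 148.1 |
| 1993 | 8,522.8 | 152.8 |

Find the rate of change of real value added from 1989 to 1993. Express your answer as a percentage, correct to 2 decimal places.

Real value added 1989 = 6926.6/1.436 = 4823.54.
Real value added 1993 = 8522.8/1.528 = 5577.75.
Change = 5577.75/4823.54 − 1 = 0.1564.

15.64%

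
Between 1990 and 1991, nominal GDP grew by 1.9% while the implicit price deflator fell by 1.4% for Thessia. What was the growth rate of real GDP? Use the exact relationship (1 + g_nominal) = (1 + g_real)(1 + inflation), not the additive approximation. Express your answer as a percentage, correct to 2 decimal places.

3.35%

(1 + g_nom) = (1 + g_real)(1 + π), so g_real = 1.0190 / 0.9860 − 1 = 0.03347.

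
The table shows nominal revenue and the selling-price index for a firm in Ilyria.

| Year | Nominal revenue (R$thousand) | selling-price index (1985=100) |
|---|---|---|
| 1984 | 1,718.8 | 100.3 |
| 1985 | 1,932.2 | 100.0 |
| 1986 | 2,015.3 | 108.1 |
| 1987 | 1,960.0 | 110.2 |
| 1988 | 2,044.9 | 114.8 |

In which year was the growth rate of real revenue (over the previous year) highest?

1985: real = 1932.2/1.000 = 1932.20; growth vs 1984 (1713.66) = 12.75%.
1986: real = 2015.3/1.081 = 1864.29; growth vs 1985 (1932.20) = -3.51%.
1987: real = 1960.0/1.102 = 1778.58; growth vs 1986 (1864.29) = -4.60%.
1988: real = 2044.9/1.148 = 1781.27; growth vs 1987 (1778.58) = 0.15%.

1985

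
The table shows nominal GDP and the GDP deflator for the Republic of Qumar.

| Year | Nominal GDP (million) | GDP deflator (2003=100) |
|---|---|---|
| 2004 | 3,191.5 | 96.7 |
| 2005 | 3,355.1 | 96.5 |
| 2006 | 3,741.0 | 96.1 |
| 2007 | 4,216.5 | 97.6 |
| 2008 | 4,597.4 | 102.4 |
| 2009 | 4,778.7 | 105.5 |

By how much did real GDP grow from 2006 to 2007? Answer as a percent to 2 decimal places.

Real GDP 2006 = 3741.0/0.961 = 3892.82.
Real GDP 2007 = 4216.5/0.976 = 4320.18.
Change = 4320.18/3892.82 − 1 = 0.1098.

10.98%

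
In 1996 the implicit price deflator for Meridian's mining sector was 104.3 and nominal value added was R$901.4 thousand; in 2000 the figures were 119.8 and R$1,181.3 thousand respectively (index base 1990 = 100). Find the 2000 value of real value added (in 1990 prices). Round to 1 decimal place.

R$986.1 thousand

Real value added = Nominal / (implicit price deflator/100) = 1181.3 / 1.198 = 986.06.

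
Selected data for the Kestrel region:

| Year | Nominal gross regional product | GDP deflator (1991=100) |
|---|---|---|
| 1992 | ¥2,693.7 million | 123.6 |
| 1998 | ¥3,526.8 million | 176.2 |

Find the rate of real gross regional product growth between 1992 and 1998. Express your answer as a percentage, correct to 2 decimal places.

Deflate each year: 1992 → 2693.7/1.236 = 2179.37; 1998 → 3526.8/1.762 = 2001.59.
So real gross regional product changed by 2001.59/2179.37 − 1 = -0.0816, i.e. -8.16%.

-8.16%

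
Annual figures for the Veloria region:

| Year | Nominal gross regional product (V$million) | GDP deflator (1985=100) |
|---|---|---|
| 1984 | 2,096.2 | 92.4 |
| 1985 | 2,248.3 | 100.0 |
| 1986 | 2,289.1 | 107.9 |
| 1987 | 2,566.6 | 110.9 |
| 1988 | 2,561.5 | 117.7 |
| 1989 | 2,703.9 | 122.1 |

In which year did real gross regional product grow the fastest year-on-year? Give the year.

1987

1985: real = 2248.3/1.000 = 2248.30; growth vs 1984 (2268.61) = -0.90%.
1986: real = 2289.1/1.079 = 2121.50; growth vs 1985 (2248.30) = -5.64%.
1987: real = 2566.6/1.109 = 2314.34; growth vs 1986 (2121.50) = 9.09%.
1988: real = 2561.5/1.177 = 2176.30; growth vs 1987 (2314.34) = -5.96%.
1989: real = 2703.9/1.221 = 2214.50; growth vs 1988 (2176.30) = 1.76%.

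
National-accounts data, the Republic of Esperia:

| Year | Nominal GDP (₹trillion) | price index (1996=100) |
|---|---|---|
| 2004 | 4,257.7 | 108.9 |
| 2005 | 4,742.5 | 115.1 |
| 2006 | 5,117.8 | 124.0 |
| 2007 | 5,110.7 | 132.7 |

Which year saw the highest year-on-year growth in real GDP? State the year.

2005

2005: real = 4742.5/1.151 = 4120.33; growth vs 2004 (3909.73) = 5.39%.
2006: real = 5117.8/1.240 = 4127.26; growth vs 2005 (4120.33) = 0.17%.
2007: real = 5110.7/1.327 = 3851.32; growth vs 2006 (4127.26) = -6.69%.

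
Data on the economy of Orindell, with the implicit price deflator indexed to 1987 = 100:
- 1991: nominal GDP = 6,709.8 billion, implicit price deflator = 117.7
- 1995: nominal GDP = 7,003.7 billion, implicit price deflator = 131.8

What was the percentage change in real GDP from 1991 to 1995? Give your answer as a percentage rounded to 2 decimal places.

-6.79%

Real GDP 1991 = 6709.8 / 1.177 = 5700.76.
Real GDP 1995 = 7003.7 / 1.318 = 5313.88.
Real growth = 5313.88 / 5700.76 − 1 = -0.0679.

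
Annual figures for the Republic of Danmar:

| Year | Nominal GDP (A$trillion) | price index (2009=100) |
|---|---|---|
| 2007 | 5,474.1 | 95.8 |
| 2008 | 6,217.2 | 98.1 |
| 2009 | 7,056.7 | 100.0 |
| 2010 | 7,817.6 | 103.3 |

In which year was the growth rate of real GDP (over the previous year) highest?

2008: real = 6217.2/0.981 = 6337.61; growth vs 2007 (5714.09) = 10.91%.
2009: real = 7056.7/1.000 = 7056.70; growth vs 2008 (6337.61) = 11.35%.
2010: real = 7817.6/1.033 = 7567.86; growth vs 2009 (7056.70) = 7.24%.

2009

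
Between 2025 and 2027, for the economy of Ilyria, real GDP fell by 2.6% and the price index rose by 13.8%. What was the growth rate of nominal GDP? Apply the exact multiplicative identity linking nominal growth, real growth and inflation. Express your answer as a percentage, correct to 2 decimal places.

10.84%

(1 + g_nom) = (1 + g_real)(1 + π) = 0.9740 × 1.1380 = 1.10841.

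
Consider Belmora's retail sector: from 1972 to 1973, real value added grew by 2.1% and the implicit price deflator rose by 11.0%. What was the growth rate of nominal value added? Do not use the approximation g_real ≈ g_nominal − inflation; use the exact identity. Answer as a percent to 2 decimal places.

13.33%

(1 + g_nom) = (1 + g_real)(1 + π) = 1.0210 × 1.1100 = 1.13331.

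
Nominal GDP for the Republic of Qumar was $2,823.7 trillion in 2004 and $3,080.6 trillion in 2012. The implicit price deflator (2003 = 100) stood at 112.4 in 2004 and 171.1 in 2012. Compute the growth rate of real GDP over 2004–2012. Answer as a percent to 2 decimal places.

-28.33%

Deflate each year: 2004 → 2823.7/1.124 = 2512.19; 2012 → 3080.6/1.711 = 1800.47.
So real GDP changed by 1800.47/2512.19 − 1 = -0.2833, i.e. -28.33%.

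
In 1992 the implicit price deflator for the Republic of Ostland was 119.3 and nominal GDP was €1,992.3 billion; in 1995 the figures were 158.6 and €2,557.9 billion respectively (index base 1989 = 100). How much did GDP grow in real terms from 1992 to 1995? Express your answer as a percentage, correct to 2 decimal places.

Real GDP 1992 = 1992.3 / 1.193 = 1669.99.
Real GDP 1995 = 2557.9 / 1.586 = 1612.80.
Real growth = 1612.80 / 1669.99 − 1 = -0.0342.

-3.42%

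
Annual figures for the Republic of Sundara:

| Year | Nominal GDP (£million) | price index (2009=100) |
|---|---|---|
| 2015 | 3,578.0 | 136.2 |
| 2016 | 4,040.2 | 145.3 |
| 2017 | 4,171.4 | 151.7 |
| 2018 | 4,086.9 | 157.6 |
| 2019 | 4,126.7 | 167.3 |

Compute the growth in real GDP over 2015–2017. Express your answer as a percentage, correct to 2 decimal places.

Real GDP 2015 = 3578.0/1.362 = 2627.02.
Real GDP 2017 = 4171.4/1.517 = 2749.77.
Change = 2749.77/2627.02 − 1 = 0.0467.

4.67%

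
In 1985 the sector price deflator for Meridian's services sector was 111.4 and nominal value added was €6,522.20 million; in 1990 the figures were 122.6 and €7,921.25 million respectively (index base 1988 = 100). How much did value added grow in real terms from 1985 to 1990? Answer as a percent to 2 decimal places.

10.36%

Deflate each year: 1985 → 6522.20/1.114 = 5854.76; 1990 → 7921.25/1.226 = 6461.05.
So real value added changed by 6461.05/5854.76 − 1 = 0.1036, i.e. 10.36%.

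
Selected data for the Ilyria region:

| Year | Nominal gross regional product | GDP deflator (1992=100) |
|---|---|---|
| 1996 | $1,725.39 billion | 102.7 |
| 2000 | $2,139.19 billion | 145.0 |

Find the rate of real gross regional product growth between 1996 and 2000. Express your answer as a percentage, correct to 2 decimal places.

Deflate each year: 1996 → 1725.39/1.027 = 1680.03; 2000 → 2139.19/1.450 = 1475.30.
So real gross regional product changed by 1475.30/1680.03 − 1 = -0.1219, i.e. -12.19%.

-12.19%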